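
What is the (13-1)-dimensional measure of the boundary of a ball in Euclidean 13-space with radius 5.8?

|∂B_13(5.8)| ≈ 1.71562e+10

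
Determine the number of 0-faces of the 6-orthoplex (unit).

f_0(6-orthoplex) = 2^1 · (6 choose 1) = 12.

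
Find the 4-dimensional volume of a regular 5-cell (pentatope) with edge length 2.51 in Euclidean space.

V = (2.51^4 / 4!) · √((4+1) / 2^4) ≈ 0.924504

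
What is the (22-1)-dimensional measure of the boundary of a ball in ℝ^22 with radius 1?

|∂B_22(1)| = π^11/1814400 ≈ 0.162149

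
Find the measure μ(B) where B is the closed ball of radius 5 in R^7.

The n-ball volume is π^(n/2)·r^n/Γ(n/2+1). With n=7, r=5: V = 250000·π^3/21 ≈ 369122.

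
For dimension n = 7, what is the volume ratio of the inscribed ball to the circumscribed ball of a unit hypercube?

Volume scales as r^n, and r_in/r_out = 1/√7, giving (1/√7)^7 ≈ 0.00110194.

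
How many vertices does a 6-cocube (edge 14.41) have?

Number of 0-faces = 2^(0+1) · C(6,0+1) = 2 · 6 = 12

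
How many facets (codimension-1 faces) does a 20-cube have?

An n-cube has C(n,k)·2^(n-k) k-faces. Here C(20,19)·2^1 = 20·2 = 40.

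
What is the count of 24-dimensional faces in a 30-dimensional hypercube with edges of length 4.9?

Choose 24 of 30 axes to span the face (C(30,24) = 593775 ways), then fix each of the remaining 6 coordinates at one of its two extreme values (2^6 = 64 ways): 593775·64 = 38001600.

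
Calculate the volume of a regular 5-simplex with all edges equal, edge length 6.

For a regular n-simplex with edge a, V = (a^n / n!)·√((n+1)/2^n). With a=6, n=5: V ≈ 28.0592.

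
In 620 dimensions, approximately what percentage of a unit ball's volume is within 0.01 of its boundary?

1 - (1-0.01)^620 ≈ 0.998033 ≈ 99.80%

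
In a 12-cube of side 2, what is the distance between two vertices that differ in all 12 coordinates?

d = √(2² + 2² + ... + 2²) [12 terms] = √(12·2²) = 2√12 ≈ 6.9282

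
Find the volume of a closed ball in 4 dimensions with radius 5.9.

Volume = π^{4/2}·(5.9)^4/Γ(3) ≈ 5979.68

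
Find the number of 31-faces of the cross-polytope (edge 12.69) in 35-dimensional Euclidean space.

f_31(35-orthoplex) = 2^32 · (35 choose 32) = 28110560952320.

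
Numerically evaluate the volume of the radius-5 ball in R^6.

Volume = π^{6/2}·(5)^6/Γ(4) = 15625·π^3/6 ≈ 80745.5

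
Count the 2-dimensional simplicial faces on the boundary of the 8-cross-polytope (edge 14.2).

An n-cross-polytope has 2^(k+1)·C(n,k+1) k-faces. Here 2^3·C(8,3) = 8·56 = 448.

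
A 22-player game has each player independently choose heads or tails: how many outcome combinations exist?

An n-cube has 2^n vertices; for n = 22 that is 2^22 = 4194304.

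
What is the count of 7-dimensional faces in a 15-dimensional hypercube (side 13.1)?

f_7(15-cube) = (15 choose 7) · 2^8 = 1647360.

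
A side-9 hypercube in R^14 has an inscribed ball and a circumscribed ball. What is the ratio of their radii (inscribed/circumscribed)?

Ratio = (s/2)/(s√14/2) = 14^(-1/2) ≈ 0.267261.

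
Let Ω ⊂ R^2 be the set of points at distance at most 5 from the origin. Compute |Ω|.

V_2(5) = π^(2/2) · (5)^2 / Γ(2/2 + 1) = 25·π ≈ 78.5398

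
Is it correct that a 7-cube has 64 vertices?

False. The 7-cube has 2^7 = 128 vertices.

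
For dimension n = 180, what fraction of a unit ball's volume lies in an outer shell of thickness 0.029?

1 - (1-0.029)^180 ≈ 0.994994 ≈ 99.50%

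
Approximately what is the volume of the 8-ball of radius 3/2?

Volume = π^{8/2}·(3/2)^8/Γ(5) = 2187·π^4/2048 ≈ 104.02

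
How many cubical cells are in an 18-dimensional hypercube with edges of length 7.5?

Number of 3-faces = C(18,3) · 2^(18-3) = 816 · 32768 = 26738688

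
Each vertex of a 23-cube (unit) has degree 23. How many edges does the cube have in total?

Number of 1-faces = C(23,1)·2^(23-1) = 23·4194304 = 96468992.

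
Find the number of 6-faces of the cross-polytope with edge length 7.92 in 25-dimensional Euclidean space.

An n-cross-polytope has 2^(k+1)·C(n,k+1) k-faces. Here 2^7·C(25,7) = 128·480700 = 61529600.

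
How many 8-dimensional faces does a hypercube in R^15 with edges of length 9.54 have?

f_8(15-cube) = (15 choose 8) · 2^7 = 823680.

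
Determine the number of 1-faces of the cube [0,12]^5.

f_1(5-cube) = (5 choose 1) · 2^4 = 80.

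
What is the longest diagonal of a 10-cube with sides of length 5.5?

The space diagonal of an n-cube of side s is s√n. Here 5.5·√10 ≈ 17.3925.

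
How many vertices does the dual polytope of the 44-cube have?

An n-cross-polytope has 2n vertices; here n = 44, giving 88.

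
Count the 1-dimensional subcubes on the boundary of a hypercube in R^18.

An n-cube has C(n,k)·2^(n-k) k-faces. Here C(18,1)·2^17 = 18·131072 = 2359296.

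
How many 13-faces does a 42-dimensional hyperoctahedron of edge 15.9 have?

f_13(42-orthoplex) = 2^14 · (42 choose 14) = 866061993246720.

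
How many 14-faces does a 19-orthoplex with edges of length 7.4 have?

An n-cross-polytope has 2^(k+1)·C(n,k+1) k-faces. Here 2^15·C(19,15) = 32768·3876 = 127008768.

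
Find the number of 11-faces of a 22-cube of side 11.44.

An n-cube has C(n,k)·2^(n-k) k-faces. Here C(22,11)·2^11 = 705432·2048 = 1444724736.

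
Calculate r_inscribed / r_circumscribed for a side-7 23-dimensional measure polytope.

For an n-cube of any side s, the inradius is s/2 and the circumradius is s√n/2, so the ratio is 1/√23 ≈ 0.208514.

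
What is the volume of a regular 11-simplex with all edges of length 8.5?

V = (8.5^11 / 11!) · √((11+1) / 2^11) ≈ 32.0906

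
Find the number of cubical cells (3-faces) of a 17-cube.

f_3(17-cube) = (17 choose 3) · 2^14 = 11141120.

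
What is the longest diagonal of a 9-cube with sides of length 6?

The space diagonal of an n-cube of side s is s√n. Here 6·√9 = 18.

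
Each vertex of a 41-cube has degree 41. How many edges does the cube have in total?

An n-cube has n·2^(n-1) edges. With n = 41: 41·1099511627776 = 45079976738816.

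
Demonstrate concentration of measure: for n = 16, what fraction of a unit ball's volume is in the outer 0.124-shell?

1 - (1-0.124)^16 ≈ 0.879755 ≈ 87.98%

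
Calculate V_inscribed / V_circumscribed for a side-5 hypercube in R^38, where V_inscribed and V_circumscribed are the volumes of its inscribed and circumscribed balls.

Volume scales as r^n, and r_in/r_out = 1/√38, giving (1/√38)^38 ≈ 9.64077e-31.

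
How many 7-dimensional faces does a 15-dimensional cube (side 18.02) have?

Choose 7 of 15 axes to span the face (C(15,7) = 6435 ways), then fix each of the remaining 8 coordinates at one of its two extreme values (2^8 = 256 ways): 6435·256 = 1647360.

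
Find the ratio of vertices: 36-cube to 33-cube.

The 36-cube has 2^36 = 68719476736 vertices. The 33-cube has 2^33 = 8589934592 vertices. Ratio: 68719476736/8589934592 = 8.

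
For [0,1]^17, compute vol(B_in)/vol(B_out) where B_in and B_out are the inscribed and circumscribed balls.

Volume scales as r^n, and r_in/r_out = 1/√17, giving (1/√17)^17 ≈ 3.47684e-11.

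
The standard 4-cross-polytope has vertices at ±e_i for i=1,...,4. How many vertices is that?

The vertices are ±e_1, ..., ±e_4, so there are 2·4 = 8.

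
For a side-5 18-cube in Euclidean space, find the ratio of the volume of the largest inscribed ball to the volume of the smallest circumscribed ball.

Volume scales as r^n, and r_in/r_out = 1/√18, giving (1/√18)^18 ≈ 5.04136e-12.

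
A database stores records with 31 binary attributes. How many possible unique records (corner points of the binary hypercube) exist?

The 31-cube has 2^31 = 2147483648 vertices.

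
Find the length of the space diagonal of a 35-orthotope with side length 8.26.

d = √(8.26² + 8.26² + ... + 8.26²) [35 terms] = √(35·8.26²) = 8.26√35 ≈ 48.8668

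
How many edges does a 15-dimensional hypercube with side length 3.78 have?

An n-cube has n·2^(n-1) edges. With n = 15: 15·16384 = 245760.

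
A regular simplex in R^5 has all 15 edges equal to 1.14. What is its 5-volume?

Volume = 1.14^5 · √(6/2^5) / 5! ≈ 0.00694774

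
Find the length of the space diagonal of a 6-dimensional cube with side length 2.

d = √(2² + 2² + ... + 2²) [6 terms] = √(6·2²) = 2√6 ≈ 4.89898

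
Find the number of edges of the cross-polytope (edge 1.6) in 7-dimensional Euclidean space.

Number of 1-faces = 2^(1+1) · C(7,1+1) = 4 · 21 = 84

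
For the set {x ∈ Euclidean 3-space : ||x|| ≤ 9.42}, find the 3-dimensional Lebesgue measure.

The n-ball volume is π^(n/2)·r^n/Γ(n/2+1). With n=3, r=9.42: V ≈ 3501.4.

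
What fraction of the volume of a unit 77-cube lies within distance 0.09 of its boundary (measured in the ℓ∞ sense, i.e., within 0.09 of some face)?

Shell fraction = 1 - (1-0.18)^77 ≈ 0.999999769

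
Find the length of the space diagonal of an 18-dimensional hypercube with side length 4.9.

Diagonal = √18 · 4.9 ≈ 20.7889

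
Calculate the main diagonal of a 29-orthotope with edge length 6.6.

d = √(6.6² + 6.6² + ... + 6.6²) [29 terms] = √(29·6.6²) = 6.6√29 ≈ 35.5421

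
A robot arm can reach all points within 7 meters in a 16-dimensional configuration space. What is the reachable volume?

V = 4747561509943·π^8/5760 ≈ 7.82073e+12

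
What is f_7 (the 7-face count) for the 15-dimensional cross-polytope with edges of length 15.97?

Number of 7-faces = 2^(7+1) · C(15,7+1) = 256 · 6435 = 1647360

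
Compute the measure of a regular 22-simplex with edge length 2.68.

V = (2.68^22 / 22!) · √((22+1) / 2^22) ≈ 5.4668e-15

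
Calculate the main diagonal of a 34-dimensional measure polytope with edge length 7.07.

The space diagonal of an n-cube of side s is s√n. Here 7.07·√34 ≈ 41.2248.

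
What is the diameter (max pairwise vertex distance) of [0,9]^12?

The space diagonal of an n-cube of side s is s√n. Here 9·√12 ≈ 31.1769.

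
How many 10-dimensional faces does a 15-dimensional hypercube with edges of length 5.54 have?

Choose 10 of 15 axes to span the face (C(15,10) = 3003 ways), then fix each of the remaining 5 coordinates at one of its two extreme values (2^5 = 32 ways): 3003·32 = 96096.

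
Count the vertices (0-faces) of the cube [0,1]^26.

An n-cube has 2^n vertices; for n = 26 that is 2^26 = 67108864.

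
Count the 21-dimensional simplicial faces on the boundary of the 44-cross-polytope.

f_21(44-orthoplex) = 2^22 · (44 choose 22) = 8825230699926650880.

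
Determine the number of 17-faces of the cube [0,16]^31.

An n-cube has C(n,k)·2^(n-k) k-faces. Here C(31,17)·2^14 = 265182525·16384 = 4344750489600.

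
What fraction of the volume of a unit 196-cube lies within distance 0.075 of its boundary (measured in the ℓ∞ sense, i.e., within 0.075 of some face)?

The inner cube has side 1-2·0.075 = 0.85 and volume (0.85)^196 ≈ 1.466e-14, so the shell holds 1 - 1.466e-14 of the volume.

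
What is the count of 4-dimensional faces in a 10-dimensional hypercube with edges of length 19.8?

Number of 4-faces = C(10,4) · 2^(10-4) = 210 · 64 = 13440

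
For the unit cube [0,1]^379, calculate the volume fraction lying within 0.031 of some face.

The inner cube has side 1-2·0.031 = 0.938 and volume (0.938)^379 ≈ 2.917e-11, so the shell holds 1 - 2.917e-11 of the volume.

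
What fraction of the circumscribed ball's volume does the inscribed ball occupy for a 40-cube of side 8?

V_in/V_out = n^(-n/2) = 40^(-40/2) ≈ 9.09495e-33.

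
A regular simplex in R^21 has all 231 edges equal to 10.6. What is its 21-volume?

V = (10.6^21 / 21!) · √((21+1) / 2^21) ≈ 0.215514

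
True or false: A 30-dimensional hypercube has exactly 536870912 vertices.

False. The 30-cube has 2^30 = 1073741824 vertices.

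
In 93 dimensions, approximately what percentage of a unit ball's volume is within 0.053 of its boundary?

1 - (1-0.053)^93 ≈ 0.993682 ≈ 99.37%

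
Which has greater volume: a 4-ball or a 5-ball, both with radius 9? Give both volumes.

V_4(9) ≈ 32377.2. V_5(9) ≈ 310821. The 5-ball is larger.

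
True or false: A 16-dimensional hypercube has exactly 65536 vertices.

True. The 16-cube has 2^16 = 65536 vertices.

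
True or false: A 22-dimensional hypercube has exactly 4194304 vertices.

True. The 22-cube has 2^22 = 4194304 vertices.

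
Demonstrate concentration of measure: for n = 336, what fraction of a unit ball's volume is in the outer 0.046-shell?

1 - (1-0.046)^336 ≈ 0.9999998656 ≈ 99.999987%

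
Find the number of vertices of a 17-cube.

Number of vertices = 2^17 = 131072.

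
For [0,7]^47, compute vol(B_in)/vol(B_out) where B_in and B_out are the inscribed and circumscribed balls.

Volume scales as r^n, and r_in/r_out = 1/√47, giving (1/√47)^47 ≈ 5.07809e-40.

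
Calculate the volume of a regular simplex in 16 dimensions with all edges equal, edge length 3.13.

V = (3.13^16 / 16!) · √((16+1) / 2^16) ≈ 6.53242e-08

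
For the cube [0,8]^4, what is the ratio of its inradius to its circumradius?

r_in = 8/2 (half the side); r_out = 8√4/2 (half the diagonal). Ratio = 1/√4 ≈ 0.5.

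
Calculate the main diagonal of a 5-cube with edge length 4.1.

||(4.1,4.1,...,4.1)|| = √(5)·4.1 ≈ 9.16788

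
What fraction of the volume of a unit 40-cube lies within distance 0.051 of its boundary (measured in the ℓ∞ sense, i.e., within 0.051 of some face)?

The inner cube has side 1-2·0.051 = 0.898 and volume (0.898)^40 ≈ 0.01352, so the shell holds 0.986478 of the volume.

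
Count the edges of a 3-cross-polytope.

An n-cross-polytope has 2^(k+1)·C(n,k+1) k-faces. Here 2^2·C(3,2) = 4·3 = 12.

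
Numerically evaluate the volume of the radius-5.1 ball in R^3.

Volume = π^{3/2}·(5.1)^3/Γ(5/2) ≈ 555.647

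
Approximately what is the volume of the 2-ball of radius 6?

V_2(6) = π^(2/2) · (6)^2 / Γ(2/2 + 1) = 36·π ≈ 113.097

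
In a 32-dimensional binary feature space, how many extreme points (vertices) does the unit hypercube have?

Each vertex is a binary string of length 32, so there are 2^32 = 4294967296.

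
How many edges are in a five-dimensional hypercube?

An n-cube has C(n,k)·2^(n-k) k-faces. Here C(5,1)·2^4 = 5·16 = 80.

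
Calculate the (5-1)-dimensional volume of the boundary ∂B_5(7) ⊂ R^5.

The surface area of an n-ball is 2π^(n/2) r^(n-1) / Γ(n/2). For n=5, r=7: 19208·π^2/3 ≈ 63191.8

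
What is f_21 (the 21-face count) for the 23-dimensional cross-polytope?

Each 21-face is the convex hull of 22 vertices, one chosen as ±e_i from each of 22 distinct axes: 2^22·C(23,22) = 96468992.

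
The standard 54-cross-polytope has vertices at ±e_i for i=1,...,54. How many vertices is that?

The 54-dimensional cross-polytope has 2n = 2·54 = 108 vertices.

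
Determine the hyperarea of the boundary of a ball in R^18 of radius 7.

S = n·V_n(r)/r = 18·V_18(7)/7 (volume-to-surface relation), giving 33232930569601·π^9/2880 ≈ 3.43974e+14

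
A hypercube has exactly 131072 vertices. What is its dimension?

2^n = 131072 ⇒ n = log_2(131072) = 17.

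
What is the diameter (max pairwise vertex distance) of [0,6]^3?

The space diagonal of an n-cube of side s is s√n. Here 6·√3 ≈ 10.3923.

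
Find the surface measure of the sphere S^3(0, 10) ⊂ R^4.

|∂B_4(10)| = 2000·π^2 ≈ 19739.2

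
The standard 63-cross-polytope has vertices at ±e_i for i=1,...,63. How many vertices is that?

The 63-dimensional cross-polytope has 2n = 2·63 = 126 vertices.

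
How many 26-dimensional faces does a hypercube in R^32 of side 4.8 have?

Choose 26 of 32 axes to span the face (C(32,26) = 906192 ways), then fix each of the remaining 6 coordinates at one of its two extreme values (2^6 = 64 ways): 906192·64 = 57996288.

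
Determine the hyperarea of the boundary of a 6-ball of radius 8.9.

|∂B_6(8.9)| ≈ 1.73141e+06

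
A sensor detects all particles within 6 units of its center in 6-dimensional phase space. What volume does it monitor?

V_6(6) = π^(6/2) · (6)^6 / Γ(6/2 + 1) = 7776·π^3 ≈ 241105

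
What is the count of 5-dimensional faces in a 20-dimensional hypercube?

Choose 5 of 20 axes to span the face (C(20,5) = 15504 ways), then fix each of the remaining 15 coordinates at one of its two extreme values (2^15 = 32768 ways): 15504·32768 = 508035072.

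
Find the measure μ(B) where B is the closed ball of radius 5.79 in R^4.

The n-ball volume is π^(n/2)·r^n/Γ(n/2+1). With n=4, r=5.79: V ≈ 5546.05.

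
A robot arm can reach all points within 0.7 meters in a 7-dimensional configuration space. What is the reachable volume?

V_7(0.7) = π^(7/2) · (0.7)^7 / Γ(7/2 + 1) ≈ 0.389105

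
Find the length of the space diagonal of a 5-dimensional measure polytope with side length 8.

The space diagonal of an n-cube of side s is s√n. Here 8·√5 ≈ 17.8885.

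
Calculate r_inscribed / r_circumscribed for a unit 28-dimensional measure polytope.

r_in = 1/2 (half the side); r_out = 1√28/2 (half the diagonal). Ratio = 1/√28 ≈ 0.188982.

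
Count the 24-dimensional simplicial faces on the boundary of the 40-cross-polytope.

Number of 24-faces = 2^(24+1) · C(40,24+1) = 33554432 · 40225345056 = 1349738605358088192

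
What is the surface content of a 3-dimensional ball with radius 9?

S = n·V_n(r)/r = 3·V_3(9)/9 (volume-to-surface relation), giving 4πr² = 4π·(9)² ≈ 1017.88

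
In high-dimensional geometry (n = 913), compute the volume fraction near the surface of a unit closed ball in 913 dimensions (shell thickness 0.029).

1 - (1-0.029)^913 ≈ 1 - 2.144e-12 ≈ (100 - 2.14e-10)%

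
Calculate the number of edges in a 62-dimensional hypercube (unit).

Each of the 2^62 = 4611686018427387904 vertices has degree 62; total edges = 62·2^62/2 = 142962266571249025024.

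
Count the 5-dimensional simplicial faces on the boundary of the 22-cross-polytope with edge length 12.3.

An n-cross-polytope has 2^(k+1)·C(n,k+1) k-faces. Here 2^6·C(22,6) = 64·74613 = 4775232.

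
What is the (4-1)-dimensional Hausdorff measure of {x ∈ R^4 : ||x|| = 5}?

S = n·V_n(r)/r = 4·V_4(5)/5 (volume-to-surface relation), giving 250·π^2 ≈ 2467.4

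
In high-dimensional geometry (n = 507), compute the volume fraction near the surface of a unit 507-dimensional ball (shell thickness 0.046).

1 - (1-0.046)^507 ≈ 1 - 4.276e-11 ≈ (100 - 4.28e-09)%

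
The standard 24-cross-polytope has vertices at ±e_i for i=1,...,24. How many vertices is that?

Number of vertices = 2n = 48.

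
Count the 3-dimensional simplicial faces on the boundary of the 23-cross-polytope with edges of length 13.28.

Each 3-face is the convex hull of 4 vertices, one chosen as ±e_i from each of 4 distinct axes: 2^4·C(23,4) = 141680.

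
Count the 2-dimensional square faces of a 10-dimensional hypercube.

Choose 2 of 10 axes to span the face (C(10,2) = 45 ways), then fix each of the remaining 8 coordinates at one of its two extreme values (2^8 = 256 ways): 45·256 = 11520.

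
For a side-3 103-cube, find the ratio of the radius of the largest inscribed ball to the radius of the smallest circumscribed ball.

For an n-cube of any side s, the inradius is s/2 and the circumradius is s√n/2, so the ratio is 1/√103 ≈ 0.0985329.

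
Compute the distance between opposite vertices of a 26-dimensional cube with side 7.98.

Diagonal = √26 · 7.98 ≈ 40.6902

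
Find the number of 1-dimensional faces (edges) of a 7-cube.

An n-cube has n·2^(n-1) edges. With n = 7: 7·64 = 448.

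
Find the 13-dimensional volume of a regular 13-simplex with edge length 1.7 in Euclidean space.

V = (1.7^13 / 13!) · √((13+1) / 2^13) ≈ 6.57544e-09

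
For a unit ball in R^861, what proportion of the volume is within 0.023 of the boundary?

1 - (1-0.023)^861 ≈ 0.999999998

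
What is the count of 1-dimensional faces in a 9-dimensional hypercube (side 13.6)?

f_1(9-cube) = (9 choose 1) · 2^8 = 2304.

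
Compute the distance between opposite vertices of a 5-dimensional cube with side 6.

||(6,6,...,6)|| = √(5)·6 ≈ 13.4164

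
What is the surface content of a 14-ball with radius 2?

S_14(2) = 2·π^(14/2)·(2)^13 / Γ(14/2) = 1024·π^7/45 ≈ 68728.5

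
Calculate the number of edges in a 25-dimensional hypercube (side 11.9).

Each of the 2^25 = 33554432 vertices has degree 25; total edges = 25·2^25/2 = 419430400.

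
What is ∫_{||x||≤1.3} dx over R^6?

Volume = π^{6/2}·(1.3)^6/Γ(4) ≈ 24.9436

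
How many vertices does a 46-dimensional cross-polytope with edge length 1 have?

The vertices are ±e_1, ..., ±e_46, so there are 2·46 = 92.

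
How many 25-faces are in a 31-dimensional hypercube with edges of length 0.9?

Choose 25 of 31 axes to span the face (C(31,25) = 736281 ways), then fix each of the remaining 6 coordinates at one of its two extreme values (2^6 = 64 ways): 736281·64 = 47121984.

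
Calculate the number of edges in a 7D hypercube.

Each of the 2^7 = 128 vertices has degree 7; total edges = 7·2^7/2 = 448.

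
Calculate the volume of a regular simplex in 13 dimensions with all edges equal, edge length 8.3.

V_13 = √(14) · 8.3^13 / (13! · 2^(13/2)) ≈ 5.88985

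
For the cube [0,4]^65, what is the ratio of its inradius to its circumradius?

For an n-cube of any side s, the inradius is s/2 and the circumradius is s√n/2, so the ratio is 1/√65 ≈ 0.124035.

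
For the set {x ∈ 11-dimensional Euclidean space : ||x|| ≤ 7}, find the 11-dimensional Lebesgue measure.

V = 18078415936·π^5/1485 ≈ 3.72549e+09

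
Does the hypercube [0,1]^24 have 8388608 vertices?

False. The 24-cube has 2^24 = 16777216 vertices.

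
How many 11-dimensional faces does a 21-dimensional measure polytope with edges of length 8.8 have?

Number of 11-faces = C(21,11) · 2^(21-11) = 352716 · 1024 = 361181184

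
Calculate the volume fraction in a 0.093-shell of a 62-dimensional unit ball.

V(inner)/V(outer) = ((1-0.093)/1)^62 ≈ 0.002353, so the shell fraction is 0.997647.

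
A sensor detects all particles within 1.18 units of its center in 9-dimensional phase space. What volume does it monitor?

V_9(1.18) = π^(9/2) · (1.18)^9 / Γ(9/2 + 1) ≈ 14.6304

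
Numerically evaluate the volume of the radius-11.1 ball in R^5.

The n-ball volume is π^(n/2)·r^n/Γ(n/2+1). With n=5, r=11.1: V ≈ 886979.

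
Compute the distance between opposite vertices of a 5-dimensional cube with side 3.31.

d = √(3.31² + 3.31² + ... + 3.31²) [5 terms] = √(5·3.31²) = 3.31√5 ≈ 7.40139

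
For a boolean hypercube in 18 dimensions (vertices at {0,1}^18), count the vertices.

The 18-cube has 2^18 = 262144 vertices.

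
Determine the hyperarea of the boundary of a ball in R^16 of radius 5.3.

S_16(5.3) = 2·π^(16/2)·(5.3)^15 / Γ(16/2) ≈ 2.75383e+11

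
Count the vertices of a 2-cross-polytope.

The vertices are ±e_1, ..., ±e_2, so there are 2·2 = 4.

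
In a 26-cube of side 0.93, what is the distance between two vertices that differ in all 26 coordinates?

The space diagonal of an n-cube of side s is s√n. Here 0.93·√26 ≈ 4.74209.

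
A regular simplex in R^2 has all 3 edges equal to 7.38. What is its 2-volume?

Area = (√3/4) · 7.38² = 23.5838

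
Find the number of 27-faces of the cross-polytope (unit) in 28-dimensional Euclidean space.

f_27(28-orthoplex) = 2^28 · (28 choose 28) = 268435456.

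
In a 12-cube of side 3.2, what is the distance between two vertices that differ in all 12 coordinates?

The space diagonal of an n-cube of side s is s√n. Here 3.2·√12 ≈ 11.0851.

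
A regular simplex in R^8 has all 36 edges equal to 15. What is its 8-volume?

Volume = 15^8 · √(9/2^8) / 8! ≈ 11918.2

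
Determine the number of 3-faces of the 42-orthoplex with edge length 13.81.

f_3(42-orthoplex) = 2^4 · (42 choose 4) = 1790880.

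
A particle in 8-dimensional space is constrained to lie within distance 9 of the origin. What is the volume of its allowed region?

Volume = π^{8/2}·(9)^8/Γ(5) = 14348907·π^4/8 ≈ 1.74714e+08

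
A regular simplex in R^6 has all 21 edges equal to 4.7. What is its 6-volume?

For a regular n-simplex with edge a, V = (a^n / n!)·√((n+1)/2^n). With a=4.7, n=6: V ≈ 4.95124.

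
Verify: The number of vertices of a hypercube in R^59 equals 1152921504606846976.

False. The 59-cube has 2^59 = 576460752303423488 vertices.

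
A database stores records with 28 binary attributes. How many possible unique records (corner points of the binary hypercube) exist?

Number of vertices = 2^28 = 268435456.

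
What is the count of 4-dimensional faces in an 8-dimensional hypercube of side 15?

Choose 4 of 8 axes to span the face (C(8,4) = 70 ways), then fix each of the remaining 4 coordinates at one of its two extreme values (2^4 = 16 ways): 70·16 = 1120.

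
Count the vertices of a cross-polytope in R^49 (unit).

The 49-dimensional cross-polytope has 2n = 2·49 = 98 vertices.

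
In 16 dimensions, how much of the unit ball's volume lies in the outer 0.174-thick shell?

V(inner)/V(outer) = ((1-0.174)/1)^16 ≈ 0.04695, so the shell fraction is 0.953045.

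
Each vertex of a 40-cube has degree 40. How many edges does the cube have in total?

Each of the 2^40 = 1099511627776 vertices has degree 40; total edges = 40·2^40/2 = 21990232555520.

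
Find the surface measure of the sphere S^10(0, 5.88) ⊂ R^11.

S_11(5.88) = 2·π^(11/2)·(5.88)^10 / Γ(11/2) ≈ 1.02393e+09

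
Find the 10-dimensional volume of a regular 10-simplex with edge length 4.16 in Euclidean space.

For a regular n-simplex with edge a, V = (a^n / n!)·√((n+1)/2^n). With a=4.16, n=10: V ≈ 0.0443319.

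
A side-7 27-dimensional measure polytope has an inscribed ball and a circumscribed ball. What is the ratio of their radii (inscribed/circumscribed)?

For an n-cube of any side s, the inradius is s/2 and the circumradius is s√n/2, so the ratio is 1/√27 ≈ 0.19245.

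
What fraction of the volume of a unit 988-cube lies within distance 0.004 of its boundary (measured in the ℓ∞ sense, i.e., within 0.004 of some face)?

1 - (1 - 2·0.004)^988 = 1 - 0.992^988 ≈ 0.999642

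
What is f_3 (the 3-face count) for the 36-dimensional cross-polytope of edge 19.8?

Each 3-face is the convex hull of 4 vertices, one chosen as ±e_i from each of 4 distinct axes: 2^4·C(36,4) = 942480.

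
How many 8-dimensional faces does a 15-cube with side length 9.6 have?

An n-cube has C(n,k)·2^(n-k) k-faces. Here C(15,8)·2^7 = 6435·128 = 823680.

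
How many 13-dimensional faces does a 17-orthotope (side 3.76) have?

An n-cube has C(n,k)·2^(n-k) k-faces. Here C(17,13)·2^4 = 2380·16 = 38080.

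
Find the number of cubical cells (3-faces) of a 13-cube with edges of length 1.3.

f_3(13-cube) = (13 choose 3) · 2^10 = 292864.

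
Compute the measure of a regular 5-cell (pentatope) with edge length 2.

Volume = 2^4 · √(5/2^4) / 4! ≈ 0.372678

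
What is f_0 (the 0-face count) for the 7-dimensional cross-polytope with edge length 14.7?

Each 0-face is the convex hull of 1 vertex, one chosen as ±e_i from each of 1 distinct axis: 2^1·C(7,1) = 14.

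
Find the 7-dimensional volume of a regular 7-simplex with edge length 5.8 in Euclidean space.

V = (5.8^7 / 7!) · √((7+1) / 2^7) ≈ 10.9523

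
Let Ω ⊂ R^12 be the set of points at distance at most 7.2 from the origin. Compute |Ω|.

The n-ball volume is π^(n/2)·r^n/Γ(n/2+1). With n=12, r=7.2: V ≈ 2.59153e+10.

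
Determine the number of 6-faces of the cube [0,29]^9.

Number of 6-faces = C(9,6) · 2^(9-6) = 84 · 8 = 672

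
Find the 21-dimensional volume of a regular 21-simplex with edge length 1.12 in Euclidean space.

V = (1.12^21 / 21!) · √((21+1) / 2^21) ≈ 6.84906e-22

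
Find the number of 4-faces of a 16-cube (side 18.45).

Choose 4 of 16 axes to span the face (C(16,4) = 1820 ways), then fix each of the remaining 12 coordinates at one of its two extreme values (2^12 = 4096 ways): 1820·4096 = 7454720.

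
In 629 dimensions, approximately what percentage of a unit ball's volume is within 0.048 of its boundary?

1 - (1-0.048)^629 ≈ 1 - 3.653e-14 ≈ (100 - 3.65e-12)%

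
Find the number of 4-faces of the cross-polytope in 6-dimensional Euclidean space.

An n-cross-polytope has 2^(k+1)·C(n,k+1) k-faces. Here 2^5·C(6,5) = 32·6 = 192.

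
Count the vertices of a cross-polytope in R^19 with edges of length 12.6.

Number of vertices = 2n = 38.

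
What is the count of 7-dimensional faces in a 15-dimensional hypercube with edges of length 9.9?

Choose 7 of 15 axes to span the face (C(15,7) = 6435 ways), then fix each of the remaining 8 coordinates at one of its two extreme values (2^8 = 256 ways): 6435·256 = 1647360.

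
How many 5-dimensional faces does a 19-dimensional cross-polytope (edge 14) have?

An n-cross-polytope has 2^(k+1)·C(n,k+1) k-faces. Here 2^6·C(19,6) = 64·27132 = 1736448.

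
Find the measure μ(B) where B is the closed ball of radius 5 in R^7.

V_7(5) = π^(7/2) · (5)^7 / Γ(7/2 + 1) = 250000·π^3/21 ≈ 369122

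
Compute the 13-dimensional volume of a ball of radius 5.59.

V_13(5.59) = π^(13/2) · (5.59)^13 / Γ(13/2 + 1) ≈ 4.73909e+09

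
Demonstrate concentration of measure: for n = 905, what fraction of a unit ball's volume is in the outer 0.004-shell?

1 - (1-0.004)^905 ≈ 0.973411 ≈ 97.34%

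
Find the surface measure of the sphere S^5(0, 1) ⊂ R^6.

S_6(1) = 2·π^(6/2)·(1)^5 / Γ(6/2) = π^3 ≈ 31.0063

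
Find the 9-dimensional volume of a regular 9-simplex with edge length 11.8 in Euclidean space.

V_9 = √(10) · 11.8^9 / (9! · 2^(9/2)) ≈ 1708.21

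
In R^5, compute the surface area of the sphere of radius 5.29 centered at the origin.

S = n·V_n(r)/r = 5·V_5(5.29)/5.29 (volume-to-surface relation), giving 20610.6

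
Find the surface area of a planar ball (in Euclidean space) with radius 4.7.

S = n·V_n(r)/r = 2·V_2(4.7)/4.7 (volume-to-surface relation), giving 2πr = 2π·4.7 ≈ 29.531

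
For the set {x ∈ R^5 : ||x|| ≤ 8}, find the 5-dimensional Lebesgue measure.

V_5(8) = π^(5/2) · (8)^5 / Γ(5/2 + 1) = 262144·π^2/15 ≈ 172484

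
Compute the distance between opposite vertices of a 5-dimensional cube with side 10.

The space diagonal of an n-cube of side s is s√n. Here 10·√5 ≈ 22.3607.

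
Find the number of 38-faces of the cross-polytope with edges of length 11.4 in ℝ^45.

f_38(45-orthoplex) = 2^39 · (45 choose 39) = 4477794089466593280.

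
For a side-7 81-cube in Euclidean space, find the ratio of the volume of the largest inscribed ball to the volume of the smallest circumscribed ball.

Volume scales as r^n, and r_in/r_out = 1/√81, giving (1/√81)^81 ≈ 5.08577e-78.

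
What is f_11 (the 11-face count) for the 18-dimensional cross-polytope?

f_11(18-orthoplex) = 2^12 · (18 choose 12) = 76038144.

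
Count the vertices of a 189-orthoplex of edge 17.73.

The 189-dimensional cross-polytope has 2n = 2·189 = 378 vertices.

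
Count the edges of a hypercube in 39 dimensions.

The 39-cube has n·2^(n-1) = 39·2^38 = 39·274877906944 = 10720238370816 edges.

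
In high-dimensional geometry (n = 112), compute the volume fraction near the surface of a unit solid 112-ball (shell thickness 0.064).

1 - (1-0.064)^112 ≈ 0.999393 ≈ 99.94%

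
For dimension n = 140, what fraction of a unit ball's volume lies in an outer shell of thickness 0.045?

1 - (1-0.045)^140 ≈ 0.998413 ≈ 99.84%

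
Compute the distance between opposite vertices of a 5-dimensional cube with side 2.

||(2,2,...,2)|| = √(5)·2 ≈ 4.47214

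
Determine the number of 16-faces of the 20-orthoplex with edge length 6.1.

An n-cross-polytope has 2^(k+1)·C(n,k+1) k-faces. Here 2^17·C(20,17) = 131072·1140 = 149422080.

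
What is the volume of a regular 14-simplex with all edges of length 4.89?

V = (4.89^14 / 14!) · √((14+1) / 2^14) ≈ 0.0015515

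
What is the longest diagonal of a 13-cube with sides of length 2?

Diagonal = √13 · 2 ≈ 7.2111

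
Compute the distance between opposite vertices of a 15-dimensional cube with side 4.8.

||(4.8,4.8,...,4.8)|| = √(15)·4.8 ≈ 18.5903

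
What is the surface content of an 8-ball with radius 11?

|∂B_8(11)| = 19487171·π^4/3 ≈ 6.32743e+08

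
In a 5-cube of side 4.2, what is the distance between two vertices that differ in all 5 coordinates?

d = √(4.2² + 4.2² + ... + 4.2²) [5 terms] = √(5·4.2²) = 4.2√5 ≈ 9.39149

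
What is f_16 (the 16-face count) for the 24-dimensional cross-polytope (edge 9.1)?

Each 16-face is the convex hull of 17 vertices, one chosen as ±e_i from each of 17 distinct axes: 2^17·C(24,17) = 45364543488.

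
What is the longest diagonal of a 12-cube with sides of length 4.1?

The space diagonal of an n-cube of side s is s√n. Here 4.1·√12 ≈ 14.2028.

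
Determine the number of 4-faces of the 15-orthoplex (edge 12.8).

f_4(15-orthoplex) = 2^5 · (15 choose 5) = 96096.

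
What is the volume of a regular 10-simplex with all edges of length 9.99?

For a regular n-simplex with edge a, V = (a^n / n!)·√((n+1)/2^n). With a=9.99, n=10: V ≈ 282.773.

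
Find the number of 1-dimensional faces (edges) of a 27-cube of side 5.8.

Number of 1-faces = C(27,1)·2^(27-1) = 27·67108864 = 1811939328.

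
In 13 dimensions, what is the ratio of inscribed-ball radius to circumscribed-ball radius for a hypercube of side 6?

r_in / r_out = (6/2) / (6√13/2) = 1/√13 ≈ 0.27735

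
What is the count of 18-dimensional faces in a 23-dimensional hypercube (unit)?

Number of 18-faces = C(23,18) · 2^(23-18) = 33649 · 32 = 1076768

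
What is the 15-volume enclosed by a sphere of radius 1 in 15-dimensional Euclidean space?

V_15(1) = π^(15/2) · (1)^15 / Γ(15/2 + 1) = 256·π^7/2027025 ≈ 0.381443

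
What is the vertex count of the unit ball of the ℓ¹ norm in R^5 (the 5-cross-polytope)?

An n-cross-polytope has 2n vertices; here n = 5, giving 10.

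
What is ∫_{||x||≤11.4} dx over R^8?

Volume = π^{8/2}·(11.4)^8/Γ(5) ≈ 1.15778e+09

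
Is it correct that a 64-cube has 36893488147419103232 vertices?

False. The 64-cube has 2^64 = 18446744073709551616 vertices.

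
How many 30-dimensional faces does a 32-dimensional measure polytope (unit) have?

f_30(32-cube) = (32 choose 30) · 2^2 = 1984.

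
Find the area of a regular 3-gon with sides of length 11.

Area = (√3/4) · 11² = 52.3945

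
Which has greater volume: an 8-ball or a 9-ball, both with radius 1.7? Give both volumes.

V_8(1.7) ≈ 283.126. V_9(1.7) ≈ 391.163. The 9-ball is larger.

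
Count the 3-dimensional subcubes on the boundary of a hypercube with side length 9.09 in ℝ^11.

Number of 3-faces = C(11,3) · 2^(11-3) = 165 · 256 = 42240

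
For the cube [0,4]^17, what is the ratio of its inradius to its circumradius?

r_in / r_out = (4/2) / (4√17/2) = 1/√17 ≈ 0.242536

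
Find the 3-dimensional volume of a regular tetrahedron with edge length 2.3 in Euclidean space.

Volume = (√2/12) · 2.3³ = 1.43389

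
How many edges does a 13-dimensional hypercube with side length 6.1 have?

An n-cube has n·2^(n-1) edges. With n = 13: 13·4096 = 53248.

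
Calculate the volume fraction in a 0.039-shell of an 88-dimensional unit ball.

Shell fraction = 1 - (1-0.039)^88 ≈ 0.969824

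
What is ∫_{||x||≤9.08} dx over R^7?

The n-ball volume is π^(n/2)·r^n/Γ(n/2+1). With n=7, r=9.08: V ≈ 2.40426e+07.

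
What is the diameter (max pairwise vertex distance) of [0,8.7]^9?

The space diagonal of an n-cube of side s is s√n. Here 8.7·√9 = 26.1.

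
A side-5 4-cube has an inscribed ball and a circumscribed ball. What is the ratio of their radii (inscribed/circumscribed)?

r_in = 5/2 (half the side); r_out = 5√4/2 (half the diagonal). Ratio = 1/√4 ≈ 0.5.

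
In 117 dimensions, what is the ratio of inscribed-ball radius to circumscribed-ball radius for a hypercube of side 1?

r_in / r_out = (1/2) / (1√117/2) = 1/√117 ≈ 0.09245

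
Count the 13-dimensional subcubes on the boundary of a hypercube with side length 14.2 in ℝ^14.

Number of 13-faces = C(14,13) · 2^(14-13) = 14 · 2 = 28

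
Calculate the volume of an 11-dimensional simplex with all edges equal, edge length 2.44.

Volume = 2.44^11 · √(12/2^11) / 11! ≈ 3.49992e-05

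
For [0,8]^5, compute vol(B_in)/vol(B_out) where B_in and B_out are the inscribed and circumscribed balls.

Volume scales as r^n, and r_in/r_out = 1/√5, giving (1/√5)^5 ≈ 0.0178885.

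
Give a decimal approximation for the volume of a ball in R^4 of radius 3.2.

V_4(3.2) = π^(4/2) · (3.2)^4 / Γ(4/2 + 1) ≈ 517.452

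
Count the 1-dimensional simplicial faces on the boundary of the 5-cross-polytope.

f_1(5-orthoplex) = 2^2 · (5 choose 2) = 40.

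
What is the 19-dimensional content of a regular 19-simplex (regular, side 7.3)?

Volume = 7.3^19 · √(20/2^19) / 19! ≈ 0.00128461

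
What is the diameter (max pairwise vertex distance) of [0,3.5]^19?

||(3.5,3.5,...,3.5)|| = √(19)·3.5 ≈ 15.2561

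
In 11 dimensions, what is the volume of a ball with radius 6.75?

Volume = π^{11/2}·(6.75)^11/Γ(13/2) ≈ 2.49716e+09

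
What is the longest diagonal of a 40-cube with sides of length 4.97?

d = √(4.97² + 4.97² + ... + 4.97²) [40 terms] = √(40·4.97²) = 4.97√40 ≈ 31.433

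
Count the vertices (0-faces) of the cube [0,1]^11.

Number of vertices = 2^11 = 2048.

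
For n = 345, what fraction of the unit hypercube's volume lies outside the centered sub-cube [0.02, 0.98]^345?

Shell fraction = 1 - (1-0.04)^345 ≈ 0.9999992352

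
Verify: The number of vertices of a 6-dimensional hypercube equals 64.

True. The 6-cube has 2^6 = 64 vertices.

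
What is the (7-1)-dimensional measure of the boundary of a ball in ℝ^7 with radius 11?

|∂B_7(11)| = 28344976·π^3/15 ≈ 5.85915e+07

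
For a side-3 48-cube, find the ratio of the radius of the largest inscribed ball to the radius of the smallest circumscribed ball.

r_in / r_out = (3/2) / (3√48/2) = 1/√48 ≈ 0.144338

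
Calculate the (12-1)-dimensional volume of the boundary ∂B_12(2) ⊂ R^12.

S_12(2) = 2·π^(12/2)·(2)^11 / Γ(12/2) = 512·π^6/15 ≈ 32815.4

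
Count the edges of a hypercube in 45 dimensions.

An n-cube has n·2^(n-1) edges. With n = 45: 45·17592186044416 = 791648371998720.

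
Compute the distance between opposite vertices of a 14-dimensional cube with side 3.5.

||(3.5,3.5,...,3.5)|| = √(14)·3.5 ≈ 13.0958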